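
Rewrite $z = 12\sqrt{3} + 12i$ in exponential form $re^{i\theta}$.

r = |z| = sqrt((12*sqrt(3))^2 + (12)^2) = sqrt(432 + 144) = sqrt(576) = 24
θ = arctan(b/a) = arctan(12/20.7846) (quadrant-adjusted) = 30° = π/6
z = 24e^(i*π/6)


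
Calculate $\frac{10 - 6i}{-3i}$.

Multiply numerator and denominator by conjugate (3i):
= (10 - 6i)(3i) / (0^2 + (-3)^2)
= (18 + 30i) / 9
Divide through by 3: (6 + 10i) / 3
= 2 + (10/3)i


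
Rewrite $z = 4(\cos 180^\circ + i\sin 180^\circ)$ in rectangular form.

a = r cos θ = 4 * -1 = -4
b = r sin θ = 4 * 0 = 0
z = -4


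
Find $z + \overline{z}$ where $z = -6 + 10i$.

z + conjugate(z) = (a + bi) + (a - bi) = 2a
= 2 * (-6) = -12


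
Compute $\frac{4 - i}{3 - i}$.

Multiply numerator and denominator by conjugate (3 + i):
= (4 - i)(3 + i) / (3^2 + (-1)^2)
= (13 + i) / 10
= 13/10 + (1/10)i


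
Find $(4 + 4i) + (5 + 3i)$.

(4 + 5) + (4 + 3)i = 9 + 7i


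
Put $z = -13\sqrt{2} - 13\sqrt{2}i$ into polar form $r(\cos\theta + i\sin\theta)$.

r = |z| = sqrt(a^2 + b^2) = sqrt((-13*sqrt(2))^2 + (-13*sqrt(2))^2) = sqrt(338 + 338) = sqrt(676) = 26
θ = arctan(b/a) = arctan(-18.3848/-18.3848) (quadrant-adjusted) = 225°
z = 26(cos 225° + i sin 225°)


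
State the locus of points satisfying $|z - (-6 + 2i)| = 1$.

|z - z0| = r describes a circle centered at z0 with radius r
Here z0 = -6 + 2i and r = 1
Locus: Circle centered at (-6, 2) with radius 1


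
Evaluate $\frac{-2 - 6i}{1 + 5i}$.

Multiply numerator and denominator by conjugate (1 - 5i):
= (-2 - 6i)(1 - 5i) / (1^2 + 5^2)
= (-32 + 4i) / 26
Divide through by 2: (-16 + 2i) / 13
= -16/13 + (2/13)i


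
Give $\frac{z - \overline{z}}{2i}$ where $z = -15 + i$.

z - conjugate(z) = 2bi
(z - conjugate(z))/(2i) = 2bi/(2i) = b = 1


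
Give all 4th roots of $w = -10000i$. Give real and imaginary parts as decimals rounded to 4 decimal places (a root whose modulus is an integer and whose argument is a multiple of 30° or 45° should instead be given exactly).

|w| = 10000, arg(w) = 270°
Root modulus = 10000^(1/4) = 10
Root arguments: θ_k = (270° + 360°k)/4 for k = 0, 1, ..., 3
Compute each root as (root modulus)(cos θ_k + i sin θ_k) using full-precision intermediates, then round to 4 decimal places.
Roots: 3.8268 + 9.2388i, -9.2388 + 3.8268i, -3.8268 - 9.2388i, 9.2388 - 3.8268i


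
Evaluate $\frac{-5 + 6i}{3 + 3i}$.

Multiply numerator and denominator by conjugate (3 - 3i):
= (-5 + 6i)(3 - 3i) / (3^2 + 3^2)
= (3 + 33i) / 18
Divide through by 3: (1 + 11i) / 6
= 1/6 + (11/6)i


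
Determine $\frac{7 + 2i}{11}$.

Divisor is real, so divide each part by 11:
= 7/11 + (2/11)i


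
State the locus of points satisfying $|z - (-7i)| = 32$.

|z - z0| = r describes a circle centered at z0 with radius r
Here z0 = -7i and r = 32
Locus: Circle centered at (0, -7) with radius 32


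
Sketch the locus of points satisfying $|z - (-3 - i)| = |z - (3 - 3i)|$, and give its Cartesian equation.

|z - z1| = |z - z2| means z is equidistant from z1 and z2,
i.e. the perpendicular bisector of the segment from (-3, -1) to (3, -3) (midpoint (0, -2)).
With z = x + yi, square both sides:
(x - (-3))^2 + (y - (-1))^2 = (x - 3)^2 + (y - (-3))^2
The x^2 and y^2 terms cancel: 12x + (-4)y = 18 - 10 = 8
Simplify: 3x - y = 2
Locus: Perpendicular bisector of the segment from (-3, -1) to (3, -3): the line 3x - y = 2


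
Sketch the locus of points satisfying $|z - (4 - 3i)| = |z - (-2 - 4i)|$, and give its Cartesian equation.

|z - z1| = |z - z2| means z is equidistant from z1 and z2,
i.e. the perpendicular bisector of the segment from (4, -3) to (-2, -4) (midpoint (1, -7/2)).
With z = x + yi, square both sides:
(x - 4)^2 + (y - (-3))^2 = (x - (-2))^2 + (y - (-4))^2
The x^2 and y^2 terms cancel: -12x + (-2)y = 20 - 25 = -5
Simplify: 12x + 2y = 5
Locus: Perpendicular bisector of the segment from (4, -3) to (-2, -4): the line 12x + 2y = 5


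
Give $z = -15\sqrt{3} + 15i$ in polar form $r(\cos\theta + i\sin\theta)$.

r = |z| = sqrt(a^2 + b^2) = sqrt((-15*sqrt(3))^2 + (15)^2) = sqrt(675 + 225) = sqrt(900) = 30
θ = arctan(b/a) = arctan(15/-25.9808) (quadrant-adjusted) = 150°
z = 30(cos 150° + i sin 150°)


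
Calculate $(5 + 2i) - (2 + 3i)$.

(5 - 2) + (2 - 3)i = 3 - i


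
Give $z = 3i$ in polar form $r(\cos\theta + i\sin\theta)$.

r = |z| = sqrt(a^2 + b^2) = sqrt((0)^2 + (3)^2) = sqrt(0 + 9) = sqrt(9) = 3
a = 0 and b > 0, so z lies on the positive imaginary axis: θ = 90°
z = 3(cos 90° + i sin 90°)


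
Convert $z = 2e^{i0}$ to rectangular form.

a = r cos θ = 2 * 1 = 2
b = r sin θ = 2 * 0 = 0
z = 2


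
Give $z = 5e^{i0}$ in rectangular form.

a = r cos θ = 5 * 1 = 5
b = r sin θ = 5 * 0 = 0
z = 5


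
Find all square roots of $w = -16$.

|w| = 16, arg(w) = 180°
Root modulus = 16^(1/2) = 4
Root arguments: θ_k = (180° + 360°k)/2 for k = 0, 1, ..., 1
Roots: 4i, -4i


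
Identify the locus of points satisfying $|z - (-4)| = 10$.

|z - z0| = r describes a circle centered at z0 with radius r
Here z0 = -4 and r = 10
Locus: Circle centered at (-4, 0) with radius 10


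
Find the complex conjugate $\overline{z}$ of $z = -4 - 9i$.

If z = a + bi, then conjugate(z) = a - bi
conjugate(-4 - 9i) = -4 + 9i


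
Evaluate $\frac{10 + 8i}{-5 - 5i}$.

Multiply numerator and denominator by conjugate (-5 + 5i):
= (10 + 8i)(-5 + 5i) / ((-5)^2 + (-5)^2)
= (-90 + 10i) / 50
Divide through by 10: (-9 + i) / 5
= -9/5 + (1/5)i


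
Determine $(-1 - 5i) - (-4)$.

(-1 - (-4)) + (-5 - 0)i = 3 - 5i


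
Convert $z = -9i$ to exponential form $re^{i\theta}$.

r = |z| = sqrt((0)^2 + (-9)^2) = sqrt(0 + 81) = sqrt(81) = 9
a = 0 and b < 0, so z lies on the negative imaginary axis: θ = -90° = -π/2
z = 9e^(-i*π/2)


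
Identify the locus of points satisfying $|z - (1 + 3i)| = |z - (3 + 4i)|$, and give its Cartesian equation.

|z - z1| = |z - z2| means z is equidistant from z1 and z2,
i.e. the perpendicular bisector of the segment from (1, 3) to (3, 4) (midpoint (2, 7/2)).
With z = x + yi, square both sides:
(x - 1)^2 + (y - 3)^2 = (x - 3)^2 + (y - 4)^2
The x^2 and y^2 terms cancel: 4x + 2y = 25 - 10 = 15
Simplify: 4x + 2y = 15
Locus: Perpendicular bisector of the segment from (1, 3) to (3, 4): the line 4x + 2y = 15


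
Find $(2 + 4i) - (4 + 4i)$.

(2 - 4) + (4 - 4)i = -2


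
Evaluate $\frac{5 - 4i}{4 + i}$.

Multiply numerator and denominator by conjugate (4 - i):
= (5 - 4i)(4 - i) / (4^2 + 1^2)
= (16 - 21i) / 17
= 16/17 - (21/17)i


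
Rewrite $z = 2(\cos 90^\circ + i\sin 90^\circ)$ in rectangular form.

a = r cos θ = 2 * 0 = 0
b = r sin θ = 2 * 1 = 2
z = 2i


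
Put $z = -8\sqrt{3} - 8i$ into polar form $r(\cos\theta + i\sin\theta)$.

r = |z| = sqrt(a^2 + b^2) = sqrt((-8*sqrt(3))^2 + (-8)^2) = sqrt(192 + 64) = sqrt(256) = 16
θ = arctan(b/a) = arctan(-8/-13.8564) (quadrant-adjusted) = 210°
z = 16(cos 210° + i sin 210°)


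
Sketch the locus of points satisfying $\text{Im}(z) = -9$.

Im(z) = y where z = x + yi; the equation y = -9 is satisfied by all points with that y-coordinate
Locus: Horizontal line y = -9


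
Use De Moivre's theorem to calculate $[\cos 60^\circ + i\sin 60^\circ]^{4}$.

By De Moivre: z^n = r^n(cos(nθ) + i sin(nθ))
= 1^4(cos(4*60°) + i sin(4*60°))
= 1(cos 240° + i sin 240°)
= -1/2 - (sqrt(3)/2)i


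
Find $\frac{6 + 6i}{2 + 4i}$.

Multiply numerator and denominator by conjugate (2 - 4i):
= (6 + 6i)(2 - 4i) / (2^2 + 4^2)
= (36 - 12i) / 20
Divide through by 4: (9 - 3i) / 5
= 9/5 - (3/5)i


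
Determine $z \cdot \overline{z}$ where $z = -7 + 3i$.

z * conjugate(z) = |z|^2 = a^2 + b^2
= (-7)^2 + 3^2 = 58


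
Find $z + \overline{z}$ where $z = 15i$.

z + conjugate(z) = (a + bi) + (a - bi) = 2a
= 2 * 0 = 0


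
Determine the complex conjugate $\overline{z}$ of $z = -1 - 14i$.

If z = a + bi, then conjugate(z) = a - bi
conjugate(-1 - 14i) = -1 + 14i


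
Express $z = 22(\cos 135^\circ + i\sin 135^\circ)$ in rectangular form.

a = r cos θ = 22 * -sqrt(2)/2 = -11*sqrt(2)
b = r sin θ = 22 * sqrt(2)/2 = 11*sqrt(2)
z = -11*sqrt(2) + 11*sqrt(2)i


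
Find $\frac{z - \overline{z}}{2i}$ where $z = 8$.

z - conjugate(z) = 2bi
(z - conjugate(z))/(2i) = 2bi/(2i) = b = 0


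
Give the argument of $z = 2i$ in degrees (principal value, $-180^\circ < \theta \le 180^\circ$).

a = 0 and b > 0, so z lies on the positive imaginary axis: θ = 90°


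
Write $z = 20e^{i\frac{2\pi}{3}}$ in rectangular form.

a = r cos θ = 20 * -1/2 = -10
b = r sin θ = 20 * sqrt(3)/2 = 10*sqrt(3)
z = -10 + 10*sqrt(3)i


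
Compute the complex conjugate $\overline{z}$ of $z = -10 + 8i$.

If z = a + bi, then conjugate(z) = a - bi
conjugate(-10 + 8i) = -10 - 8i


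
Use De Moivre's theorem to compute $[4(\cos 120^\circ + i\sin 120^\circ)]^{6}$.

By De Moivre: z^n = r^n(cos(nθ) + i sin(nθ))
= 4^6(cos(6*120°) + i sin(6*120°))
= 4096(cos 0° + i sin 0°)
= 4096


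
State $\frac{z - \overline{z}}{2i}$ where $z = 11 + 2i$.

z - conjugate(z) = 2bi
(z - conjugate(z))/(2i) = 2bi/(2i) = b = 2


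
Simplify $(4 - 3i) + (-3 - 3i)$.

(4 + (-3)) + (-3 + (-3))i = 1 - 6i


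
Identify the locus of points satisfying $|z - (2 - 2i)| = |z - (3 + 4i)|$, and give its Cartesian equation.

|z - z1| = |z - z2| means z is equidistant from z1 and z2,
i.e. the perpendicular bisector of the segment from (2, -2) to (3, 4) (midpoint (5/2, 1)).
With z = x + yi, square both sides:
(x - 2)^2 + (y - (-2))^2 = (x - 3)^2 + (y - 4)^2
The x^2 and y^2 terms cancel: 2x + 12y = 25 - 8 = 17
Simplify: 2x + 12y = 17
Locus: Perpendicular bisector of the segment from (2, -2) to (3, 4): the line 2x + 12y = 17


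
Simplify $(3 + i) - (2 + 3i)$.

(3 - 2) + (1 - 3)i = 1 - 2i


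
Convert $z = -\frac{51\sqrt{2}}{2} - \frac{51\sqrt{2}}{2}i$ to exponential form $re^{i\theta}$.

r = |z| = sqrt((-51*sqrt(2)/2)^2 + (-51*sqrt(2)/2)^2) = sqrt(2601/2 + 2601/2) = sqrt(2601) = 51
θ = arctan(b/a) = arctan(-36.0624/-36.0624) (quadrant-adjusted) = -135° = -3π/4
z = 51e^(-i*3π/4)


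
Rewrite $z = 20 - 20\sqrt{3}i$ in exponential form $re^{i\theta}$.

r = |z| = sqrt((20)^2 + (-20*sqrt(3))^2) = sqrt(400 + 1200) = sqrt(1600) = 40
θ = arctan(b/a) = arctan(-34.641/20) (quadrant-adjusted) = -60° = -π/3
z = 40e^(-i*π/3)


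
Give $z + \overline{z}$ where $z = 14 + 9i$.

z + conjugate(z) = (a + bi) + (a - bi) = 2a
= 2 * 14 = 28


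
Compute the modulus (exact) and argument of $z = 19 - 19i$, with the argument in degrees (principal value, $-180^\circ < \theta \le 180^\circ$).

|z| = sqrt(19^2 + (-19)^2) = sqrt(722)
arg(z) = arctan(b/a) = arctan(-19/19) (quadrant-adjusted) = -45°


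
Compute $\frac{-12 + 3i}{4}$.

Divisor is real, so divide each part by 4:
= -3 + (3/4)i


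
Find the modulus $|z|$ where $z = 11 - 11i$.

|z| = sqrt(a^2 + b^2) = sqrt(11^2 + (-11)^2) = sqrt(242) = sqrt(242)


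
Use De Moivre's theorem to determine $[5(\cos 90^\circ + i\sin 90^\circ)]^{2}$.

By De Moivre: z^n = r^n(cos(nθ) + i sin(nθ))
= 5^2(cos(2*90°) + i sin(2*90°))
= 25(cos 180° + i sin 180°)
= -25


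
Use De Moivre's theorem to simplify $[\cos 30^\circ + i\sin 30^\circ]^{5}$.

By De Moivre: z^n = r^n(cos(nθ) + i sin(nθ))
= 1^5(cos(5*30°) + i sin(5*30°))
= 1(cos 150° + i sin 150°)
= -sqrt(3)/2 + (1/2)i


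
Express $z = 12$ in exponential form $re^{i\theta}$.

r = |z| = sqrt((12)^2 + (0)^2) = sqrt(144 + 0) = sqrt(144) = 12
b = 0 and a > 0, so z lies on the positive real axis: θ = 0
z = 12e^(i*0) = 12


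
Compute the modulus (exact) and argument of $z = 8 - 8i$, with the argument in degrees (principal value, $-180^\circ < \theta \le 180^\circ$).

|z| = sqrt(8^2 + (-8)^2) = sqrt(128)
arg(z) = arctan(b/a) = arctan(-8/8) (quadrant-adjusted) = -45°


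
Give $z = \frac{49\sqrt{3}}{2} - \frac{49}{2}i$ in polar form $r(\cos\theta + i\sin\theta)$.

r = |z| = sqrt(a^2 + b^2) = sqrt((49*sqrt(3)/2)^2 + (-49/2)^2) = sqrt(7203/4 + 2401/4) = sqrt(2401) = 49
θ = arctan(b/a) = arctan(-24.5/42.4352) (quadrant-adjusted) = 330°
z = 49(cos 330° + i sin 330°)


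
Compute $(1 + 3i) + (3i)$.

(1 + 0) + (3 + 3)i = 1 + 6i


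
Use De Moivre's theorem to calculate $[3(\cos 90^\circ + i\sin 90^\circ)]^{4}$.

By De Moivre: z^n = r^n(cos(nθ) + i sin(nθ))
= 3^4(cos(4*90°) + i sin(4*90°))
= 81(cos 0° + i sin 0°)
= 81


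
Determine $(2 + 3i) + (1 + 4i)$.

(2 + 1) + (3 + 4)i = 3 + 7i


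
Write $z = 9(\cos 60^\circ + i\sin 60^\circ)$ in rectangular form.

a = r cos θ = 9 * 1/2 = 9/2
b = r sin θ = 9 * sqrt(3)/2 = 9*sqrt(3)/2
z = 9/2 + (9*sqrt(3)/2)i


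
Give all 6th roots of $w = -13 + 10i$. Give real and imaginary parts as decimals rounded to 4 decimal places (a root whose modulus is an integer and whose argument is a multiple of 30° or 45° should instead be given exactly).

|w| = sqrt(269) ≈ 16.401219, arg(w) ≈ 142.431408°
Root modulus = sqrt(269)^(1/6) ≈ 1.593967
Root arguments: θ_k = (arg(w) + 360°k)/6 for k = 0, 1, ..., 5
Compute each root as (root modulus)(cos θ_k + i sin θ_k) using full-precision intermediates, then round to 4 decimal places.
Roots: 1.4591 + 0.6417i, 0.1738 + 1.5845i, -1.2853 + 0.9428i, -1.4591 - 0.6417i, -0.1738 - 1.5845i, 1.2853 - 0.9428i


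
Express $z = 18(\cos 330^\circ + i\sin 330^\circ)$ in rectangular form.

a = r cos θ = 18 * sqrt(3)/2 = 9*sqrt(3)
b = r sin θ = 18 * -1/2 = -9
z = 9*sqrt(3) - 9i


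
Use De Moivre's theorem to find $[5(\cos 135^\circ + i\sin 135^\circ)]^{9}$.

By De Moivre: z^n = r^n(cos(nθ) + i sin(nθ))
= 5^9(cos(9*135°) + i sin(9*135°))
= 1953125(cos 135° + i sin 135°)
= -1953125*sqrt(2)/2 + (1953125*sqrt(2)/2)i


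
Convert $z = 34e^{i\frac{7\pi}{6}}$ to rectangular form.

a = r cos θ = 34 * -sqrt(3)/2 = -17*sqrt(3)
b = r sin θ = 34 * -1/2 = -17
z = -17*sqrt(3) - 17i


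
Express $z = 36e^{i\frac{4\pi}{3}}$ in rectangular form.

a = r cos θ = 36 * -1/2 = -18
b = r sin θ = 36 * -sqrt(3)/2 = -18*sqrt(3)
z = -18 - 18*sqrt(3)i


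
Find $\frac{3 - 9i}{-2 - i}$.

Multiply numerator and denominator by conjugate (-2 + i):
= (3 - 9i)(-2 + i) / ((-2)^2 + (-1)^2)
= (3 + 21i) / 5
= 3/5 + (21/5)i


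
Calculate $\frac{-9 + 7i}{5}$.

Divisor is real, so divide each part by 5:
= -9/5 + (7/5)i


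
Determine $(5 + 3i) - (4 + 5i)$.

(5 - 4) + (3 - 5)i = 1 - 2i


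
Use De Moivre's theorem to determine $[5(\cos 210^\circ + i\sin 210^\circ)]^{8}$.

By De Moivre: z^n = r^n(cos(nθ) + i sin(nθ))
= 5^8(cos(8*210°) + i sin(8*210°))
= 390625(cos 240° + i sin 240°)
= -390625/2 - (390625*sqrt(3)/2)i


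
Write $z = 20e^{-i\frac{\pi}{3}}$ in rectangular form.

a = r cos θ = 20 * 1/2 = 10
b = r sin θ = 20 * -sqrt(3)/2 = -10*sqrt(3)
z = 10 - 10*sqrt(3)i


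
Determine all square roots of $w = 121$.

|w| = 121, arg(w) = 0°
Root modulus = 121^(1/2) = 11
Root arguments: θ_k = (0° + 360°k)/2 for k = 0, 1, ..., 1
Roots: 11, -11


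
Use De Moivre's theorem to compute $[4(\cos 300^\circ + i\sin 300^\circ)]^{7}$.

By De Moivre: z^n = r^n(cos(nθ) + i sin(nθ))
= 4^7(cos(7*300°) + i sin(7*300°))
= 16384(cos 300° + i sin 300°)
= 8192 - 8192*sqrt(3)i


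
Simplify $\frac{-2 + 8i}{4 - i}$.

Multiply numerator and denominator by conjugate (4 + i):
= (-2 + 8i)(4 + i) / (4^2 + (-1)^2)
= (-16 + 30i) / 17
= -16/17 + (30/17)i


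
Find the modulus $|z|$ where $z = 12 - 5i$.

|z| = sqrt(a^2 + b^2) = sqrt(12^2 + (-5)^2) = sqrt(169) = 13


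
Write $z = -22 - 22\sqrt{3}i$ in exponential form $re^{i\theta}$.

r = |z| = sqrt((-22)^2 + (-22*sqrt(3))^2) = sqrt(484 + 1452) = sqrt(1936) = 44
θ = arctan(b/a) = arctan(-38.1051/-22) (quadrant-adjusted) = -120° = -2π/3
z = 44e^(-i*2π/3)


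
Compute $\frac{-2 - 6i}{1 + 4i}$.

Multiply numerator and denominator by conjugate (1 - 4i):
= (-2 - 6i)(1 - 4i) / (1^2 + 4^2)
= (-26 + 2i) / 17
= -26/17 + (2/17)i


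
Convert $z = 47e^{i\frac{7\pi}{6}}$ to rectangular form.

a = r cos θ = 47 * -sqrt(3)/2 = -47*sqrt(3)/2
b = r sin θ = 47 * -1/2 = -47/2
z = -47*sqrt(3)/2 - (47/2)i


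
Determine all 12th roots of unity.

ω_k = e^(2πik/12) = cos(2πk/12) + i sin(2πk/12) for k = 0, 1, ..., 11
Roots: 1, sqrt(3)/2 + (1/2)i, 1/2 + (sqrt(3)/2)i, i, -1/2 + (sqrt(3)/2)i, -sqrt(3)/2 + (1/2)i, -1, -sqrt(3)/2 - (1/2)i, -1/2 - (sqrt(3)/2)i, -i, 1/2 - (sqrt(3)/2)i, sqrt(3)/2 - (1/2)i


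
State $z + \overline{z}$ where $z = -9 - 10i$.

z + conjugate(z) = (a + bi) + (a - bi) = 2a
= 2 * (-9) = -18


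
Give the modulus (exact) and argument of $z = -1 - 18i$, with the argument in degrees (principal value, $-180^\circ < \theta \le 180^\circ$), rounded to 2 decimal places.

|z| = sqrt((-1)^2 + (-18)^2) = sqrt(325)
arg(z) = arctan(b/a) = arctan(-18/-1) (quadrant-adjusted) = -93.18°


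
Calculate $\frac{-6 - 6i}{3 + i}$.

Multiply numerator and denominator by conjugate (3 - i):
= (-6 - 6i)(3 - i) / (3^2 + 1^2)
= (-24 - 12i) / 10
Divide through by 2: (-12 - 6i) / 5
= -12/5 - (6/5)i


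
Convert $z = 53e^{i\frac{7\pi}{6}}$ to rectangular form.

a = r cos θ = 53 * -sqrt(3)/2 = -53*sqrt(3)/2
b = r sin θ = 53 * -1/2 = -53/2
z = -53*sqrt(3)/2 - (53/2)i


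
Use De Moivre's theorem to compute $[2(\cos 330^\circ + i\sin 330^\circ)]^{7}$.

By De Moivre: z^n = r^n(cos(nθ) + i sin(nθ))
= 2^7(cos(7*330°) + i sin(7*330°))
= 128(cos 150° + i sin 150°)
= -64*sqrt(3) + 64i


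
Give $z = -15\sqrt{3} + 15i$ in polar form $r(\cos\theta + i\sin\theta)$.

r = |z| = sqrt(a^2 + b^2) = sqrt((-15*sqrt(3))^2 + (15)^2) = sqrt(675 + 225) = sqrt(900) = 30
θ = arctan(b/a) = arctan(15/-25.9808) (quadrant-adjusted) = 150°
z = 30(cos 150° + i sin 150°)


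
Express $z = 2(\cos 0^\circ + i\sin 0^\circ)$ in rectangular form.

a = r cos θ = 2 * 1 = 2
b = r sin θ = 2 * 0 = 0
z = 2


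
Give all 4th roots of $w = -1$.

|w| = 1, arg(w) = 180°
Root modulus = 1^(1/4) = 1
Root arguments: θ_k = (180° + 360°k)/4 for k = 0, 1, ..., 3
Roots: sqrt(2)/2 + (sqrt(2)/2)i, -sqrt(2)/2 + (sqrt(2)/2)i, -sqrt(2)/2 - (sqrt(2)/2)i, sqrt(2)/2 - (sqrt(2)/2)i


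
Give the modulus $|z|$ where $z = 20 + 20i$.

|z| = sqrt(a^2 + b^2) = sqrt(20^2 + 20^2) = sqrt(800) = sqrt(800)


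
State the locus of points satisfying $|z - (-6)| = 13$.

|z - z0| = r describes a circle centered at z0 with radius r
Here z0 = -6 and r = 13
Locus: Circle centered at (-6, 0) with radius 13


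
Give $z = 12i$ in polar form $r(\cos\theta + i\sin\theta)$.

r = |z| = sqrt(a^2 + b^2) = sqrt((0)^2 + (12)^2) = sqrt(0 + 144) = sqrt(144) = 12
a = 0 and b > 0, so z lies on the positive imaginary axis: θ = 90°
z = 12(cos 90° + i sin 90°)


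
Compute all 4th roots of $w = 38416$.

|w| = 38416, arg(w) = 0°
Root modulus = 38416^(1/4) = 14
Root arguments: θ_k = (0° + 360°k)/4 for k = 0, 1, ..., 3
Roots: 14, 14i, -14, -14i


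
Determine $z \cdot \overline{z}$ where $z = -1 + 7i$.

z * conjugate(z) = |z|^2 = a^2 + b^2
= (-1)^2 + 7^2 = 50


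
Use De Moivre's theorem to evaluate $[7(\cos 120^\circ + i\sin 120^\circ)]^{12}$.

By De Moivre: z^n = r^n(cos(nθ) + i sin(nθ))
= 7^12(cos(12*120°) + i sin(12*120°))
= 13841287201(cos 0° + i sin 0°)
= 13841287201


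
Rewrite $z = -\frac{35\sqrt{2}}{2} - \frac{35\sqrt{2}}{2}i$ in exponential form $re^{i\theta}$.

r = |z| = sqrt((-35*sqrt(2)/2)^2 + (-35*sqrt(2)/2)^2) = sqrt(1225/2 + 1225/2) = sqrt(1225) = 35
θ = arctan(b/a) = arctan(-24.7487/-24.7487) (quadrant-adjusted) = 225° = 5π/4
z = 35e^(i*5π/4)


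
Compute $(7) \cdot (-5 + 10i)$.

(a1*a2 - b1*b2) + (a1*b2 + b1*a2)i
= (-35 - 0) + (70 + 0)i
= -35 + 70i


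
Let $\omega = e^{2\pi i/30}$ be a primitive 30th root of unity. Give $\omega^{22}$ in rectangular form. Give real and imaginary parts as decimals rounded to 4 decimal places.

ω^22 = e^(2πi·22/30) = e^(i·22π/15)
= cos(22π/15) + i sin(22π/15)
= -0.1045 - 0.9945i


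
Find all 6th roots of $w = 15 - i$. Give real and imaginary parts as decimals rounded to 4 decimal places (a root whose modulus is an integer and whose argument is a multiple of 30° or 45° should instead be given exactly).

|w| = sqrt(226) ≈ 15.033296, arg(w) ≈ 356.185925°
Root modulus = sqrt(226)^(1/6) ≈ 1.570998
Root arguments: θ_k = (arg(w) + 360°k)/6 for k = 0, 1, ..., 5
Compute each root as (root modulus)(cos θ_k + i sin θ_k) using full-precision intermediates, then round to 4 decimal places.
Roots: 0.8005 + 1.3517i, -0.7704 + 1.3692i, -1.5709 + 0.0174i, -0.8005 - 1.3517i, 0.7704 - 1.3692i, 1.5709 - 0.0174i


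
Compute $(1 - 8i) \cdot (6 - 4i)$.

(a1*a2 - b1*b2) + (a1*b2 + b1*a2)i
= (6 - 32) + (-4 + (-48))i
= -26 - 52i


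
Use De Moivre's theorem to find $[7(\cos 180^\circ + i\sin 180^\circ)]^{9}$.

By De Moivre: z^n = r^n(cos(nθ) + i sin(nθ))
= 7^9(cos(9*180°) + i sin(9*180°))
= 40353607(cos 180° + i sin 180°)
= -40353607


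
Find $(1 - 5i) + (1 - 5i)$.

(1 + 1) + (-5 + (-5))i = 2 - 10i


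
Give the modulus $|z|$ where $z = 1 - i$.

|z| = sqrt(a^2 + b^2) = sqrt(1^2 + (-1)^2) = sqrt(2) = sqrt(2)


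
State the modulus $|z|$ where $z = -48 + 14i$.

|z| = sqrt(a^2 + b^2) = sqrt((-48)^2 + 14^2) = sqrt(2500) = 50


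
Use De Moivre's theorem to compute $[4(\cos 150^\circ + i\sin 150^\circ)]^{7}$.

By De Moivre: z^n = r^n(cos(nθ) + i sin(nθ))
= 4^7(cos(7*150°) + i sin(7*150°))
= 16384(cos 330° + i sin 330°)
= 8192*sqrt(3) - 8192i


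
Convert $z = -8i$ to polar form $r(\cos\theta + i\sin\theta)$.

r = |z| = sqrt(a^2 + b^2) = sqrt((0)^2 + (-8)^2) = sqrt(0 + 64) = sqrt(64) = 8
a = 0 and b < 0, so z lies on the negative imaginary axis: θ = 270°
z = 8(cos 270° + i sin 270°)


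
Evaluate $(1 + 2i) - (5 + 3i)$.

(1 - 5) + (2 - 3)i = -4 - i


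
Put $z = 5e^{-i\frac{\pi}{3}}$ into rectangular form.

a = r cos θ = 5 * 1/2 = 5/2
b = r sin θ = 5 * -sqrt(3)/2 = -5*sqrt(3)/2
z = 5/2 - (5*sqrt(3)/2)i


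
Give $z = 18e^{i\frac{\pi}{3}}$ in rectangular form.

a = r cos θ = 18 * 1/2 = 9
b = r sin θ = 18 * sqrt(3)/2 = 9*sqrt(3)
z = 9 + 9*sqrt(3)i


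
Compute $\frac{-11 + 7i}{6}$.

Divisor is real, so divide each part by 6:
= -11/6 + (7/6)i


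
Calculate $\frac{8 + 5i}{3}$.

Divisor is real, so divide each part by 3:
= 8/3 + (5/3)i


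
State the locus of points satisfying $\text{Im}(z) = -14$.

Im(z) = y where z = x + yi; the equation y = -14 is satisfied by all points with that y-coordinate
Locus: Horizontal line y = -14


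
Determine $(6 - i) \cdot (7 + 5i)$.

(a1*a2 - b1*b2) + (a1*b2 + b1*a2)i
= (42 - (-5)) + (30 + (-7))i
= 47 + 23i


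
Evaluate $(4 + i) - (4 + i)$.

(4 - 4) + (1 - 1)i = 0


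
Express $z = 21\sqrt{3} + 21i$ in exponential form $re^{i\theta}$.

r = |z| = sqrt((21*sqrt(3))^2 + (21)^2) = sqrt(1323 + 441) = sqrt(1764) = 42
θ = arctan(b/a) = arctan(21/36.3731) (quadrant-adjusted) = 30° = π/6
z = 42e^(i*π/6)


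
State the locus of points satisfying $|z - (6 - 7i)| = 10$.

|z - z0| = r describes a circle centered at z0 with radius r
Here z0 = 6 - 7i and r = 10
Locus: Circle centered at (6, -7) with radius 10


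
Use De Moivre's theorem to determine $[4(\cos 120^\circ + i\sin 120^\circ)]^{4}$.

By De Moivre: z^n = r^n(cos(nθ) + i sin(nθ))
= 4^4(cos(4*120°) + i sin(4*120°))
= 256(cos 120° + i sin 120°)
= -128 + 128*sqrt(3)i


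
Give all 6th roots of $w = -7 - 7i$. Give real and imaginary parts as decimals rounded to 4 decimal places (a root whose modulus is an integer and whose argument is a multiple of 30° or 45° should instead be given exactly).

|w| = sqrt(98) ≈ 9.899495, arg(w) = 225°
Root modulus = sqrt(98)^(1/6) ≈ 1.465330
Root arguments: θ_k = (225° + 360°k)/6 for k = 0, 1, ..., 5
Compute each root as (root modulus)(cos θ_k + i sin θ_k) using full-precision intermediates, then round to 4 decimal places.
Roots: 1.1625 + 0.8920i, -0.1913 + 1.4528i, -1.3538 + 0.5608i, -1.1625 - 0.8920i, 0.1913 - 1.4528i, 1.3538 - 0.5608i


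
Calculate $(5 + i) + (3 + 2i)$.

(5 + 3) + (1 + 2)i = 8 + 3i


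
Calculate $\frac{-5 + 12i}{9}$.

Divisor is real, so divide each part by 9:
= -5/9 + (4/3)i


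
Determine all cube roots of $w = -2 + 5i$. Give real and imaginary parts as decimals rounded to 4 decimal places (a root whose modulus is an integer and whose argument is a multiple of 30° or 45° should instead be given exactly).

|w| = sqrt(29) ≈ 5.385165, arg(w) ≈ 111.801409°
Root modulus = sqrt(29)^(1/3) ≈ 1.752803
Root arguments: θ_k = (arg(w) + 360°k)/3 for k = 0, 1, ..., 2
Compute each root as (root modulus)(cos θ_k + i sin θ_k) using full-precision intermediates, then round to 4 decimal places.
Roots: 1.3949 + 1.0614i, -1.6166 + 0.6773i, 0.2217 - 1.7387i


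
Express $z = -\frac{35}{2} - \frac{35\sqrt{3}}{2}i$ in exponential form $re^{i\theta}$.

r = |z| = sqrt((-35/2)^2 + (-35*sqrt(3)/2)^2) = sqrt(1225/4 + 3675/4) = sqrt(1225) = 35
θ = arctan(b/a) = arctan(-30.3109/-17.5) (quadrant-adjusted) = 240° = 4π/3
z = 35e^(i*4π/3)


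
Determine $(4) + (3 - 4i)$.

(4 + 3) + (0 + (-4))i = 7 - 4i


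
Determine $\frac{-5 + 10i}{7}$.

Divisor is real, so divide each part by 7:
= -5/7 + (10/7)i


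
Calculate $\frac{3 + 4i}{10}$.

Divisor is real, so divide each part by 10:
= 3/10 + (2/5)i


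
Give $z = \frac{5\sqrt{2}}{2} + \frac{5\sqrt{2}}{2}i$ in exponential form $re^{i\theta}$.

r = |z| = sqrt((5*sqrt(2)/2)^2 + (5*sqrt(2)/2)^2) = sqrt(25/2 + 25/2) = sqrt(25) = 5
θ = arctan(b/a) = arctan(3.5355/3.5355) (quadrant-adjusted) = 45° = π/4
z = 5e^(i*π/4)


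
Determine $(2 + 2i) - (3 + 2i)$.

(2 - 3) + (2 - 2)i = -1


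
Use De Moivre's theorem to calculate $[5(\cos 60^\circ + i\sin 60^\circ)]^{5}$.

By De Moivre: z^n = r^n(cos(nθ) + i sin(nθ))
= 5^5(cos(5*60°) + i sin(5*60°))
= 3125(cos 300° + i sin 300°)
= 3125/2 - (3125*sqrt(3)/2)i


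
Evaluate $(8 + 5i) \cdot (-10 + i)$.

(a1*a2 - b1*b2) + (a1*b2 + b1*a2)i
= (-80 - 5) + (8 + (-50))i
= -85 - 42i


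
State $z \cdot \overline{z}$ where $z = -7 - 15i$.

z * conjugate(z) = |z|^2 = a^2 + b^2
= (-7)^2 + (-15)^2 = 274


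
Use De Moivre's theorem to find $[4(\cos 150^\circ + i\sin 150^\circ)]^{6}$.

By De Moivre: z^n = r^n(cos(nθ) + i sin(nθ))
= 4^6(cos(6*150°) + i sin(6*150°))
= 4096(cos 180° + i sin 180°)
= -4096


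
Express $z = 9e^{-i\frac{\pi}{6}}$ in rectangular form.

a = r cos θ = 9 * sqrt(3)/2 = 9*sqrt(3)/2
b = r sin θ = 9 * -1/2 = -9/2
z = 9*sqrt(3)/2 - (9/2)i


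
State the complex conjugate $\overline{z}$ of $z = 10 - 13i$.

If z = a + bi, then conjugate(z) = a - bi
conjugate(10 - 13i) = 10 + 13i


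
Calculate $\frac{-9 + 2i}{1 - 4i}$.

Multiply numerator and denominator by conjugate (1 + 4i):
= (-9 + 2i)(1 + 4i) / (1^2 + (-4)^2)
= (-17 - 34i) / 17
= -1 - 2i


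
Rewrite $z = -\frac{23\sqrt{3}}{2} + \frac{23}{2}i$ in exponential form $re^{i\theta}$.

r = |z| = sqrt((-23*sqrt(3)/2)^2 + (23/2)^2) = sqrt(1587/4 + 529/4) = sqrt(529) = 23
θ = arctan(b/a) = arctan(11.5/-19.9186) (quadrant-adjusted) = 150° = 5π/6
z = 23e^(i*5π/6)


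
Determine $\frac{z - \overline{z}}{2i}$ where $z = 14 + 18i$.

z - conjugate(z) = 2bi
(z - conjugate(z))/(2i) = 2bi/(2i) = b = 18


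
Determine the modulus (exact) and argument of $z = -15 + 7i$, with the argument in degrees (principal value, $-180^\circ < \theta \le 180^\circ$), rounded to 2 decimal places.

|z| = sqrt((-15)^2 + 7^2) = sqrt(274)
arg(z) = arctan(b/a) = arctan(7/-15) (quadrant-adjusted) = 154.98°


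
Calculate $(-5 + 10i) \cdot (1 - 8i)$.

(a1*a2 - b1*b2) + (a1*b2 + b1*a2)i
= (-5 - (-80)) + (40 + 10)i
= 75 + 50i


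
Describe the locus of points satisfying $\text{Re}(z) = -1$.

Re(z) = x where z = x + yi; the equation x = -1 is satisfied by all points with that x-coordinate
Locus: Vertical line x = -1


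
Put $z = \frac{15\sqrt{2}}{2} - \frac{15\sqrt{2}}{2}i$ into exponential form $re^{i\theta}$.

r = |z| = sqrt((15*sqrt(2)/2)^2 + (-15*sqrt(2)/2)^2) = sqrt(225/2 + 225/2) = sqrt(225) = 15
θ = arctan(b/a) = arctan(-10.6066/10.6066) (quadrant-adjusted) = -45° = -π/4
z = 15e^(-i*π/4)


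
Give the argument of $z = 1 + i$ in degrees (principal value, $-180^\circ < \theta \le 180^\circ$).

θ = arctan(b/a) = arctan(1/1) (quadrant-adjusted) = 45°


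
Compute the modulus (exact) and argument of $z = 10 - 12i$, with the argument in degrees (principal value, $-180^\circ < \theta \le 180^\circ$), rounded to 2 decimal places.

|z| = sqrt(10^2 + (-12)^2) = sqrt(244)
arg(z) = arctan(b/a) = arctan(-12/10) (quadrant-adjusted) = -50.19°


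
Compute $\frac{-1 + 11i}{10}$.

Divisor is real, so divide each part by 10:
= -1/10 + (11/10)i


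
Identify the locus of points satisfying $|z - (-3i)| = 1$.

|z - z0| = r describes a circle centered at z0 with radius r
Here z0 = -3i and r = 1
Locus: Circle centered at (0, -3) with radius 1


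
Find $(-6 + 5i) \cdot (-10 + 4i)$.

(a1*a2 - b1*b2) + (a1*b2 + b1*a2)i
= (60 - 20) + (-24 + (-50))i
= 40 - 74i


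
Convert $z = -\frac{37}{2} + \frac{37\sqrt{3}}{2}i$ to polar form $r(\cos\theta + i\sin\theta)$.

r = |z| = sqrt(a^2 + b^2) = sqrt((-37/2)^2 + (37*sqrt(3)/2)^2) = sqrt(1369/4 + 4107/4) = sqrt(1369) = 37
θ = arctan(b/a) = arctan(32.0429/-18.5) (quadrant-adjusted) = 120°
z = 37(cos 120° + i sin 120°)


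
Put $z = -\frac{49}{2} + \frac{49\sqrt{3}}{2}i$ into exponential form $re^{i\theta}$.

r = |z| = sqrt((-49/2)^2 + (49*sqrt(3)/2)^2) = sqrt(2401/4 + 7203/4) = sqrt(2401) = 49
θ = arctan(b/a) = arctan(42.4352/-24.5) (quadrant-adjusted) = 120° = 2π/3
z = 49e^(i*2π/3)


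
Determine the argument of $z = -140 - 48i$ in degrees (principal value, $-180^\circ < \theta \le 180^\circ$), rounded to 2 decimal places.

θ = arctan(b/a) = arctan(-48/-140) (quadrant-adjusted) = -161.08°


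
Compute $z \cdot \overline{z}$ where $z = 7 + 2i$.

z * conjugate(z) = |z|^2 = a^2 + b^2
= 7^2 + 2^2 = 53


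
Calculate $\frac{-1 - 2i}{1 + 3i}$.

Multiply numerator and denominator by conjugate (1 - 3i):
= (-1 - 2i)(1 - 3i) / (1^2 + 3^2)
= (-7 + i) / 10
= -7/10 + (1/10)i


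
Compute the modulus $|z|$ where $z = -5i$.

|z| = sqrt(a^2 + b^2) = sqrt(0^2 + (-5)^2) = sqrt(25) = 5


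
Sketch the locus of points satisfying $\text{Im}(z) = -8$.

Im(z) = y where z = x + yi; the equation y = -8 is satisfied by all points with that y-coordinate
Locus: Horizontal line y = -8


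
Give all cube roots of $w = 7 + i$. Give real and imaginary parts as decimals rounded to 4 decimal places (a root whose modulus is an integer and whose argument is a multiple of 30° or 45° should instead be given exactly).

|w| = sqrt(50) ≈ 7.071068, arg(w) ≈ 8.130102°
Root modulus = sqrt(50)^(1/3) ≈ 1.919383
Root arguments: θ_k = (arg(w) + 360°k)/3 for k = 0, 1, ..., 2
Compute each root as (root modulus)(cos θ_k + i sin θ_k) using full-precision intermediates, then round to 4 decimal places.
Roots: 1.9172 + 0.0908i, -1.0372 + 1.6150i, -0.8800 - 1.7058i


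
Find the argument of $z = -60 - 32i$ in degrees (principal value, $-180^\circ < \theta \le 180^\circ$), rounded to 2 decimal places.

θ = arctan(b/a) = arctan(-32/-60) (quadrant-adjusted) = -151.93°


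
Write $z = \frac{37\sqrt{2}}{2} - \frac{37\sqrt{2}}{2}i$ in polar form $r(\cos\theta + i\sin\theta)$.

r = |z| = sqrt(a^2 + b^2) = sqrt((37*sqrt(2)/2)^2 + (-37*sqrt(2)/2)^2) = sqrt(1369/2 + 1369/2) = sqrt(1369) = 37
θ = arctan(b/a) = arctan(-26.163/26.163) (quadrant-adjusted) = 315°
z = 37(cos 315° + i sin 315°)


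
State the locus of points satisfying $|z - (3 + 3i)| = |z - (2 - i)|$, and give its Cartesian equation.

|z - z1| = |z - z2| means z is equidistant from z1 and z2,
i.e. the perpendicular bisector of the segment from (3, 3) to (2, -1) (midpoint (5/2, 1)).
With z = x + yi, square both sides:
(x - 3)^2 + (y - 3)^2 = (x - 2)^2 + (y - (-1))^2
The x^2 and y^2 terms cancel: -2x + (-8)y = 5 - 18 = -13
Simplify: 2x + 8y = 13
Locus: Perpendicular bisector of the segment from (3, 3) to (2, -1): the line 2x + 8y = 13


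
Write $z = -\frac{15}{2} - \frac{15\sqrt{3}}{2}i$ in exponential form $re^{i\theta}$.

r = |z| = sqrt((-15/2)^2 + (-15*sqrt(3)/2)^2) = sqrt(225/4 + 675/4) = sqrt(225) = 15
θ = arctan(b/a) = arctan(-12.9904/-7.5) (quadrant-adjusted) = -120° = -2π/3
z = 15e^(-i*2π/3)


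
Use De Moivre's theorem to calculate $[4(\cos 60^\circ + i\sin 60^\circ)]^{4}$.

By De Moivre: z^n = r^n(cos(nθ) + i sin(nθ))
= 4^4(cos(4*60°) + i sin(4*60°))
= 256(cos 240° + i sin 240°)
= -128 - 128*sqrt(3)i


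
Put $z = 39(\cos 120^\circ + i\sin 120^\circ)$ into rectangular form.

a = r cos θ = 39 * -1/2 = -39/2
b = r sin θ = 39 * sqrt(3)/2 = 39*sqrt(3)/2
z = -39/2 + (39*sqrt(3)/2)i


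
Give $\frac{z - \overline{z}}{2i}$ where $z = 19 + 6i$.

z - conjugate(z) = 2bi
(z - conjugate(z))/(2i) = 2bi/(2i) = b = 6


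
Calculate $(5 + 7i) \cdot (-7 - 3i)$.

(a1*a2 - b1*b2) + (a1*b2 + b1*a2)i
= (-35 - (-21)) + (-15 + (-49))i
= -14 - 64i


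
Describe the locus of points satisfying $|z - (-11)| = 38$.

|z - z0| = r describes a circle centered at z0 with radius r
Here z0 = -11 and r = 38
Locus: Circle centered at (-11, 0) with radius 38


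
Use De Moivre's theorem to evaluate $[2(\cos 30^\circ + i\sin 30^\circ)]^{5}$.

By De Moivre: z^n = r^n(cos(nθ) + i sin(nθ))
= 2^5(cos(5*30°) + i sin(5*30°))
= 32(cos 150° + i sin 150°)
= -16*sqrt(3) + 16i


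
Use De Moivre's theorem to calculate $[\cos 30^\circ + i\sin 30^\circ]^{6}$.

By De Moivre: z^n = r^n(cos(nθ) + i sin(nθ))
= 1^6(cos(6*30°) + i sin(6*30°))
= 1(cos 180° + i sin 180°)
= -1


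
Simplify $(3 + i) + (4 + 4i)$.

(3 + 4) + (1 + 4)i = 7 + 5i


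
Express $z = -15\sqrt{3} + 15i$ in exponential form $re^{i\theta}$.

r = |z| = sqrt((-15*sqrt(3))^2 + (15)^2) = sqrt(675 + 225) = sqrt(900) = 30
θ = arctan(b/a) = arctan(15/-25.9808) (quadrant-adjusted) = 150° = 5π/6
z = 30e^(i*5π/6)


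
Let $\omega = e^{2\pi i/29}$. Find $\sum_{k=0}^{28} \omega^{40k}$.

Let ζ = ω^40 = e^(2πi·40/29). Since 29 ∤ 40, ζ ≠ 1.
Sum = Σ_{k=0}^{28} ζ^k = (ζ^29 - 1)/(ζ - 1) = (ω^{40·29} - 1)/(ζ - 1) = (1 - 1)/(ζ - 1) = 0


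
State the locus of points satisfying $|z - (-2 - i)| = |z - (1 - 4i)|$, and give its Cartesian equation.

|z - z1| = |z - z2| means z is equidistant from z1 and z2,
i.e. the perpendicular bisector of the segment from (-2, -1) to (1, -4) (midpoint (-1/2, -5/2)).
With z = x + yi, square both sides:
(x - (-2))^2 + (y - (-1))^2 = (x - 1)^2 + (y - (-4))^2
The x^2 and y^2 terms cancel: 6x + (-6)y = 17 - 5 = 12
Simplify: x - y = 2
Locus: Perpendicular bisector of the segment from (-2, -1) to (1, -4): the line x - y = 2


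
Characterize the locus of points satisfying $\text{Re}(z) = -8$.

Re(z) = x where z = x + yi; the equation x = -8 is satisfied by all points with that x-coordinate
Locus: Vertical line x = -8


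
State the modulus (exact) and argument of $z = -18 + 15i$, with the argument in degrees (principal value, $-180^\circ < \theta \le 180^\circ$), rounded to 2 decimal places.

|z| = sqrt((-18)^2 + 15^2) = sqrt(549)
arg(z) = arctan(b/a) = arctan(15/-18) (quadrant-adjusted) = 140.19°


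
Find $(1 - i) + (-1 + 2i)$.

(1 + (-1)) + (-1 + 2)i = i


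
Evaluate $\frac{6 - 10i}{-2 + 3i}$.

Multiply numerator and denominator by conjugate (-2 - 3i):
= (6 - 10i)(-2 - 3i) / ((-2)^2 + 3^2)
= (-42 + 2i) / 13
= -42/13 + (2/13)i


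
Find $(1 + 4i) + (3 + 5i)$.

(1 + 3) + (4 + 5)i = 4 + 9i


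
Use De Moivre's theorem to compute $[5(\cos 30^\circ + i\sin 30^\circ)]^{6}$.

By De Moivre: z^n = r^n(cos(nθ) + i sin(nθ))
= 5^6(cos(6*30°) + i sin(6*30°))
= 15625(cos 180° + i sin 180°)
= -15625


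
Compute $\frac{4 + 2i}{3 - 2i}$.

Multiply numerator and denominator by conjugate (3 + 2i):
= (4 + 2i)(3 + 2i) / (3^2 + (-2)^2)
= (8 + 14i) / 13
= 8/13 + (14/13)i


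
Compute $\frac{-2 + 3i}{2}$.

Divisor is real, so divide each part by 2:
= -1 + (3/2)i


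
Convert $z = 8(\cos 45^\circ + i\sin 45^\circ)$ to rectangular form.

a = r cos θ = 8 * sqrt(2)/2 = 4*sqrt(2)
b = r sin θ = 8 * sqrt(2)/2 = 4*sqrt(2)
z = 4*sqrt(2) + 4*sqrt(2)i


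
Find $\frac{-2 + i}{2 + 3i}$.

Multiply numerator and denominator by conjugate (2 - 3i):
= (-2 + i)(2 - 3i) / (2^2 + 3^2)
= (-1 + 8i) / 13
= -1/13 + (8/13)i


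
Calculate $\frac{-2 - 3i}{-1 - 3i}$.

Multiply numerator and denominator by conjugate (-1 + 3i):
= (-2 - 3i)(-1 + 3i) / ((-1)^2 + (-3)^2)
= (11 - 3i) / 10
= 11/10 - (3/10)i


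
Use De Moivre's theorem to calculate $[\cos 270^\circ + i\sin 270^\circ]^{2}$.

By De Moivre: z^n = r^n(cos(nθ) + i sin(nθ))
= 1^2(cos(2*270°) + i sin(2*270°))
= 1(cos 180° + i sin 180°)
= -1


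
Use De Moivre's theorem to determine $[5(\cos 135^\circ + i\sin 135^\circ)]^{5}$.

By De Moivre: z^n = r^n(cos(nθ) + i sin(nθ))
= 5^5(cos(5*135°) + i sin(5*135°))
= 3125(cos 315° + i sin 315°)
= 3125*sqrt(2)/2 - (3125*sqrt(2)/2)i


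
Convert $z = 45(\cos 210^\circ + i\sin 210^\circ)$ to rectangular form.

a = r cos θ = 45 * -sqrt(3)/2 = -45*sqrt(3)/2
b = r sin θ = 45 * -1/2 = -45/2
z = -45*sqrt(3)/2 - (45/2)i


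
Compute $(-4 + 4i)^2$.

(a + bi)^2 = a^2 - b^2 + 2abi
= (-4)^2 - 4^2 + 2*(-4)*4i
= -32i


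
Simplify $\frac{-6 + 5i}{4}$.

Divisor is real, so divide each part by 4:
= -3/2 + (5/4)i


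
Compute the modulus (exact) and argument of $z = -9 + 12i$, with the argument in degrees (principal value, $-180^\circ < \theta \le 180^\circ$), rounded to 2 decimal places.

|z| = sqrt((-9)^2 + 12^2) = 15
arg(z) = arctan(b/a) = arctan(12/-9) (quadrant-adjusted) = 126.87°


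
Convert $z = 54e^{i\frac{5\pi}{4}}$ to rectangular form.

a = r cos θ = 54 * -sqrt(2)/2 = -27*sqrt(2)
b = r sin θ = 54 * -sqrt(2)/2 = -27*sqrt(2)
z = -27*sqrt(2) - 27*sqrt(2)i


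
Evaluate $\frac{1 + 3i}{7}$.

Divisor is real, so divide each part by 7:
= 1/7 + (3/7)i


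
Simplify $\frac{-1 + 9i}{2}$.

Divisor is real, so divide each part by 2:
= -1/2 + (9/2)i


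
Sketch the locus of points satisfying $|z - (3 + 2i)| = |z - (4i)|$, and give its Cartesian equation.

|z - z1| = |z - z2| means z is equidistant from z1 and z2,
i.e. the perpendicular bisector of the segment from (3, 2) to (0, 4) (midpoint (3/2, 3)).
With z = x + yi, square both sides:
(x - 3)^2 + (y - 2)^2 = (x - 0)^2 + (y - 4)^2
The x^2 and y^2 terms cancel: -6x + 4y = 16 - 13 = 3
Simplify: 6x - 4y = -3
Locus: Perpendicular bisector of the segment from (3, 2) to (0, 4): the line 6x - 4y = -3


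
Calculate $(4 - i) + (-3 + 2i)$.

(4 + (-3)) + (-1 + 2)i = 1 + i


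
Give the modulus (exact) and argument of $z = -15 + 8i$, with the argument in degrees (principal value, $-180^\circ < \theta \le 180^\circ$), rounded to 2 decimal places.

|z| = sqrt((-15)^2 + 8^2) = 17
arg(z) = arctan(b/a) = arctan(8/-15) (quadrant-adjusted) = 151.93°


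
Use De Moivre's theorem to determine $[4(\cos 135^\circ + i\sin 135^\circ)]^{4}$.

By De Moivre: z^n = r^n(cos(nθ) + i sin(nθ))
= 4^4(cos(4*135°) + i sin(4*135°))
= 256(cos 180° + i sin 180°)
= -256


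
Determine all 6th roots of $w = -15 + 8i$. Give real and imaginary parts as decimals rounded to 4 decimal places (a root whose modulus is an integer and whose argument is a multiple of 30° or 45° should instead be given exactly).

|w| = 17, arg(w) ≈ 151.927513°
Root modulus = 17^(1/6) ≈ 1.603522
Root arguments: θ_k = (arg(w) + 360°k)/6 for k = 0, 1, ..., 5
Compute each root as (root modulus)(cos θ_k + i sin θ_k) using full-precision intermediates, then round to 4 decimal places.
Roots: 1.4495 + 0.6858i, 0.1308 + 1.5982i, -1.3187 + 0.9124i, -1.4495 - 0.6858i, -0.1308 - 1.5982i, 1.3187 - 0.9124i
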